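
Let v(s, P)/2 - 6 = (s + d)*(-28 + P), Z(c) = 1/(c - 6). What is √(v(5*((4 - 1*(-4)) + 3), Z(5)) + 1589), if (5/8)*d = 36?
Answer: 157*I*√5/5 ≈ 70.213*I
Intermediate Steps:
d = 288/5 (d = (8/5)*36 = 288/5 ≈ 57.600)
Z(c) = 1/(-6 + c)
v(s, P) = 12 + 2*(-28 + P)*(288/5 + s) (v(s, P) = 12 + 2*((s + 288/5)*(-28 + P)) = 12 + 2*((288/5 + s)*(-28 + P)) = 12 + 2*((-28 + P)*(288/5 + s)) = 12 + 2*(-28 + P)*(288/5 + s))
√(v(5*((4 - 1*(-4)) + 3), Z(5)) + 1589) = √((-16068/5 - 280*((4 - 1*(-4)) + 3) + 576/(5*(-6 + 5)) + 2*(5*((4 - 1*(-4)) + 3))/(-6 + 5)) + 1589) = √((-16068/5 - 280*((4 + 4) + 3) + (576/5)/(-1) + 2*(5*((4 + 4) + 3))/(-1)) + 1589) = √((-16068/5 - 280*(8 + 3) + (576/5)*(-1) + 2*(-1)*(5*(8 + 3))) + 1589) = √((-16068/5 - 280*11 - 576/5 + 2*(-1)*(5*11)) + 1589) = √((-16068/5 - 56*55 - 576/5 + 2*(-1)*55) + 1589) = √((-16068/5 - 3080 - 576/5 - 110) + 1589) = √(-32594/5 + 1589) = √(-24649/5) = 157*I*√5/5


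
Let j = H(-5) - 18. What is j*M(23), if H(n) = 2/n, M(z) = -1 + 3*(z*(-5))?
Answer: 31832/5 ≈ 6366.4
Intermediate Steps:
M(z) = -1 - 15*z (M(z) = -1 + 3*(-5*z) = -1 - 15*z)
j = -92/5 (j = 2/(-5) - 18 = 2*(-1/5) - 18 = -2/5 - 18 = -92/5 ≈ -18.400)
j*M(23) = -92*(-1 - 15*23)/5 = -92*(-1 - 345)/5 = -92/5*(-346) = 31832/5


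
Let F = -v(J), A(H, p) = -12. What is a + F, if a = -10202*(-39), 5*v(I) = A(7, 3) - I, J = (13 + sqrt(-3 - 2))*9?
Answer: 1989519/5 + 9*I*sqrt(5)/5 ≈ 3.979e+5 + 4.0249*I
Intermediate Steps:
J = 117 + 9*I*sqrt(5) (J = (13 + sqrt(-5))*9 = (13 + I*sqrt(5))*9 = 117 + 9*I*sqrt(5) ≈ 117.0 + 20.125*I)
v(I) = -12/5 - I/5 (v(I) = (-12 - I)/5 = -12/5 - I/5)
a = 397878
F = 129/5 + 9*I*sqrt(5)/5 (F = -(-12/5 - (117 + 9*I*sqrt(5))/5) = -(-12/5 + (-117/5 - 9*I*sqrt(5)/5)) = -(-129/5 - 9*I*sqrt(5)/5) = 129/5 + 9*I*sqrt(5)/5 ≈ 25.8 + 4.0249*I)
a + F = 397878 + (129/5 + 9*I*sqrt(5)/5) = 1989519/5 + 9*I*sqrt(5)/5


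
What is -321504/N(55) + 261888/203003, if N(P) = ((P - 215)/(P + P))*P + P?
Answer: 65272823712/5075075 ≈ 12861.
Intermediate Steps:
N(P) = -215/2 + 3*P/2 (N(P) = ((-215 + P)/((2*P)))*P + P = ((-215 + P)*(1/(2*P)))*P + P = ((-215 + P)/(2*P))*P + P = (-215/2 + P/2) + P = -215/2 + 3*P/2)
-321504/N(55) + 261888/203003 = -321504/(-215/2 + (3/2)*55) + 261888/203003 = -321504/(-215/2 + 165/2) + 261888*(1/203003) = -321504/(-25) + 261888/203003 = -321504*(-1/25) + 261888/203003 = 321504/25 + 261888/203003 = 65272823712/5075075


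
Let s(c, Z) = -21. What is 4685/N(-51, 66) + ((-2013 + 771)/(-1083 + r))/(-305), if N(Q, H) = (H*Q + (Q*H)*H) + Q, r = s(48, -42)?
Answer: -13461557/550398120 ≈ -0.024458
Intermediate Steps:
r = -21
N(Q, H) = Q + H*Q + Q*H² (N(Q, H) = (H*Q + (H*Q)*H) + Q = (H*Q + Q*H²) + Q = Q + H*Q + Q*H²)
4685/N(-51, 66) + ((-2013 + 771)/(-1083 + r))/(-305) = 4685/((-51*(1 + 66 + 66²))) + ((-2013 + 771)/(-1083 - 21))/(-305) = 4685/((-51*(1 + 66 + 4356))) - 1242/(-1104)*(-1/305) = 4685/((-51*4423)) - 1242*(-1/1104)*(-1/305) = 4685/(-225573) + (9/8)*(-1/305) = 4685*(-1/225573) - 9/2440 = -4685/225573 - 9/2440 = -13461557/550398120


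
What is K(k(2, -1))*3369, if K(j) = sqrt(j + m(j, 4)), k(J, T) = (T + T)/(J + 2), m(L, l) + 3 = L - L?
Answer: 3369*I*sqrt(14)/2 ≈ 6302.8*I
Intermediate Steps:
m(L, l) = -3 (m(L, l) = -3 + (L - L) = -3 + 0 = -3)
k(J, T) = 2*T/(2 + J) (k(J, T) = (2*T)/(2 + J) = 2*T/(2 + J))
K(j) = sqrt(-3 + j) (K(j) = sqrt(j - 3) = sqrt(-3 + j))
K(k(2, -1))*3369 = sqrt(-3 + 2*(-1)/(2 + 2))*3369 = sqrt(-3 + 2*(-1)/4)*3369 = sqrt(-3 + 2*(-1)*(1/4))*3369 = sqrt(-3 - 1/2)*3369 = sqrt(-7/2)*3369 = (I*sqrt(14)/2)*3369 = 3369*I*sqrt(14)/2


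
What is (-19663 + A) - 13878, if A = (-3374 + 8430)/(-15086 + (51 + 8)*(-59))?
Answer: -622760803/18567 ≈ -33541.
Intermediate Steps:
A = -5056/18567 (A = 5056/(-15086 + 59*(-59)) = 5056/(-15086 - 3481) = 5056/(-18567) = 5056*(-1/18567) = -5056/18567 ≈ -0.27231)
(-19663 + A) - 13878 = (-19663 - 5056/18567) - 13878 = -365087977/18567 - 13878 = -622760803/18567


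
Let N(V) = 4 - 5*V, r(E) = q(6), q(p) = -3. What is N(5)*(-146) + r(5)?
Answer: 3063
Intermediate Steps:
r(E) = -3
N(5)*(-146) + r(5) = (4 - 5*5)*(-146) - 3 = (4 - 25)*(-146) - 3 = -21*(-146) - 3 = 3066 - 3 = 3063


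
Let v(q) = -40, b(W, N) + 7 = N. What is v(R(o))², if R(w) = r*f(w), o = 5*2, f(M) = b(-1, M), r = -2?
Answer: 1600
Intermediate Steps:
b(W, N) = -7 + N
f(M) = -7 + M
o = 10
R(w) = 14 - 2*w (R(w) = -2*(-7 + w) = 14 - 2*w)
v(R(o))² = (-40)² = 1600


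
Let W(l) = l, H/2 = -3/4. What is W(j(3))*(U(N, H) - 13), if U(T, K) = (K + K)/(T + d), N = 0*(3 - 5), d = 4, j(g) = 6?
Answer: -165/2 ≈ -82.500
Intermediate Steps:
H = -3/2 (H = 2*(-3/4) = 2*(-3*¼) = 2*(-¾) = -3/2 ≈ -1.5000)
N = 0 (N = 0*(-2) = 0)
U(T, K) = 2*K/(4 + T) (U(T, K) = (K + K)/(T + 4) = (2*K)/(4 + T) = 2*K/(4 + T))
W(j(3))*(U(N, H) - 13) = 6*(2*(-3/2)/(4 + 0) - 13) = 6*(2*(-3/2)/4 - 13) = 6*(2*(-3/2)*(¼) - 13) = 6*(-¾ - 13) = 6*(-55/4) = -165/2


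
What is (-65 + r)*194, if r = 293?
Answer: 44232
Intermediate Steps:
(-65 + r)*194 = (-65 + 293)*194 = 228*194 = 44232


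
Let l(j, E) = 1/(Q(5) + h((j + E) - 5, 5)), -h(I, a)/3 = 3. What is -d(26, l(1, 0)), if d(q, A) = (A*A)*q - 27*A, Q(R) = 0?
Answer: -269/81 ≈ -3.3210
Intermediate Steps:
h(I, a) = -9 (h(I, a) = -3*3 = -9)
l(j, E) = -1/9 (l(j, E) = 1/(0 - 9) = 1/(-9) = -1/9)
d(q, A) = -27*A + q*A**2 (d(q, A) = A**2*q - 27*A = q*A**2 - 27*A = -27*A + q*A**2)
-d(26, l(1, 0)) = -(-1)*(-27 - 1/9*26)/9 = -(-1)*(-27 - 26/9)/9 = -(-1)*(-269)/(9*9) = -1*269/81 = -269/81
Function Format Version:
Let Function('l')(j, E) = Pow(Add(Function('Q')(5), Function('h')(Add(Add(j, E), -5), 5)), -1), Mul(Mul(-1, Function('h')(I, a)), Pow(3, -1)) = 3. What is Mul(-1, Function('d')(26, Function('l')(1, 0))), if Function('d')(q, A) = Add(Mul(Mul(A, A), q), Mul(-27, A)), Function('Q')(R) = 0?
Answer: Rational(-269, 81) ≈ -3.3210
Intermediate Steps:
Function('h')(I, a) = -9 (Function('h')(I, a) = Mul(-3, 3) = -9)
Function('l')(j, E) = Rational(-1, 9) (Function('l')(j, E) = Pow(Add(0, -9), -1) = Pow(-9, -1) = Rational(-1, 9))
Function('d')(q, A) = Add(Mul(-27, A), Mul(q, Pow(A, 2))) (Function('d')(q, A) = Add(Mul(Pow(A, 2), q), Mul(-27, A)) = Add(Mul(q, Pow(A, 2)), Mul(-27, A)) = Add(Mul(-27, A), Mul(q, Pow(A, 2))))
Mul(-1, Function('d')(26, Function('l')(1, 0))) = Mul(-1, Mul(Rational(-1, 9), Add(-27, Mul(Rational(-1, 9), 26)))) = Mul(-1, Mul(Rational(-1, 9), Add(-27, Rational(-26, 9)))) = Mul(-1, Mul(Rational(-1, 9), Rational(-269, 9))) = Mul(-1, Rational(269, 81)) = Rational(-269, 81)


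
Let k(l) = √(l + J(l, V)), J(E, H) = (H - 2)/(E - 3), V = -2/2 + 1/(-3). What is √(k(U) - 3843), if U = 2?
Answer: √(-34587 + 12*√3)/3 ≈ 61.973*I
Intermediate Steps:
V = -4/3 (V = -2*½ + 1*(-⅓) = -1 - ⅓ = -4/3 ≈ -1.3333)
J(E, H) = (-2 + H)/(-3 + E)
k(l) = √(l - 10/(3*(-3 + l))) (k(l) = √(l + (-2 - 4/3)/(-3 + l)) = √(l - 10/3/(-3 + l)) = √(l - 10/(3*(-3 + l))))
√(k(U) - 3843) = √(√3*√(-10/(-3 + 2) + 3*2)/3 - 3843) = √(√3*√(-10/(-1) + 6)/3 - 3843) = √(√3*√(-10*(-1) + 6)/3 - 3843) = √(√3*√(10 + 6)/3 - 3843) = √(√3*√16/3 - 3843) = √((⅓)*√3*4 - 3843) = √(4*√3/3 - 3843) = √(-3843 + 4*√3/3)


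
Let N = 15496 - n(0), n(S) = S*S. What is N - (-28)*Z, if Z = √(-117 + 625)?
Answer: 15496 + 56*√127 ≈ 16127.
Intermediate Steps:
n(S) = S²
Z = 2*√127 (Z = √508 = 2*√127 ≈ 22.539)
N = 15496 (N = 15496 - 1*0² = 15496 - 1*0 = 15496 + 0 = 15496)
N - (-28)*Z = 15496 - (-28)*2*√127 = 15496 - (-56)*√127 = 15496 + 56*√127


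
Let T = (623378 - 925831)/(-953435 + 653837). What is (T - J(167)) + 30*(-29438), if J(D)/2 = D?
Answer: -264686740999/299598 ≈ -8.8347e+5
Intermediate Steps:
J(D) = 2*D
T = 302453/299598 (T = -302453/(-299598) = -302453*(-1/299598) = 302453/299598 ≈ 1.0095)
(T - J(167)) + 30*(-29438) = (302453/299598 - 2*167) + 30*(-29438) = (302453/299598 - 1*334) - 883140 = (302453/299598 - 334) - 883140 = -99763279/299598 - 883140 = -264686740999/299598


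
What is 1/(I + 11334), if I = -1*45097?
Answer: -1/33763 ≈ -2.9618e-5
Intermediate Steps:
I = -45097
1/(I + 11334) = 1/(-45097 + 11334) = 1/(-33763) = -1/33763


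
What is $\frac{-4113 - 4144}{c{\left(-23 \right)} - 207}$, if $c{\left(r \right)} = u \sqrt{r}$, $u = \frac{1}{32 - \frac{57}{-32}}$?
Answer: $\frac{86839273593}{2177030167} + \frac{12418528 i \sqrt{23}}{2177030167} \approx 39.889 + 0.027357 i$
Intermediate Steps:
$u = \frac{32}{1081}$ ($u = \frac{1}{32 - - \frac{57}{32}} = \frac{1}{32 + \frac{57}{32}} = \frac{1}{\frac{1081}{32}} = \frac{32}{1081} \approx 0.029602$)
$c{\left(r \right)} = \frac{32 \sqrt{r}}{1081}$
$\frac{-4113 - 4144}{c{\left(-23 \right)} - 207} = \frac{-4113 - 4144}{\frac{32 \sqrt{-23}}{1081} - 207} = - \frac{8257}{\frac{32 i \sqrt{23}}{1081} - 207} = - \frac{8257}{-207 + \frac{32 i \sqrt{23}}{1081}}$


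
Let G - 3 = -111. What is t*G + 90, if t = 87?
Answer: -9306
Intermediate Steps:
G = -108 (G = 3 - 111 = -108)
t*G + 90 = 87*(-108) + 90 = -9396 + 90 = -9306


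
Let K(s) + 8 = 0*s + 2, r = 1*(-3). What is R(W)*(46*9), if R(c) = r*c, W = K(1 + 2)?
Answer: 7452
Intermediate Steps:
r = -3
K(s) = -6 (K(s) = -8 + (0*s + 2) = -8 + (0 + 2) = -8 + 2 = -6)
W = -6
R(c) = -3*c
R(W)*(46*9) = (-3*(-6))*(46*9) = 18*414 = 7452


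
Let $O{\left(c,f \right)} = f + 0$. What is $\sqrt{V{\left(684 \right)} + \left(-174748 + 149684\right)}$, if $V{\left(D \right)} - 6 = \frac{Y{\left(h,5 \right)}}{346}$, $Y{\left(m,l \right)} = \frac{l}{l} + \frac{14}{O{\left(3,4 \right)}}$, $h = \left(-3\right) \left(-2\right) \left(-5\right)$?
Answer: $\frac{i \sqrt{2999841971}}{346} \approx 158.3 i$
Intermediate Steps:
$O{\left(c,f \right)} = f$
$h = -30$ ($h = 6 \left(-5\right) = -30$)
$Y{\left(m,l \right)} = \frac{9}{2}$ ($Y{\left(m,l \right)} = \frac{l}{l} + \frac{14}{4} = 1 + 14 \cdot \frac{1}{4} = 1 + \frac{7}{2} = \frac{9}{2}$)
$V{\left(D \right)} = \frac{4161}{692}$ ($V{\left(D \right)} = 6 + \frac{9}{2 \cdot 346} = 6 + \frac{9}{2} \cdot \frac{1}{346} = 6 + \frac{9}{692} = \frac{4161}{692}$)
$\sqrt{V{\left(684 \right)} + \left(-174748 + 149684\right)} = \sqrt{\frac{4161}{692} + \left(-174748 + 149684\right)} = \sqrt{\frac{4161}{692} - 25064} = \sqrt{- \frac{17340127}{692}} = \frac{i \sqrt{2999841971}}{346}$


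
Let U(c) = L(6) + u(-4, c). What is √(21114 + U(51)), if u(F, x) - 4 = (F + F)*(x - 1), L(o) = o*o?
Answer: 3*√2306 ≈ 144.06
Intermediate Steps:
L(o) = o²
u(F, x) = 4 + 2*F*(-1 + x) (u(F, x) = 4 + (F + F)*(x - 1) = 4 + (2*F)*(-1 + x) = 4 + 2*F*(-1 + x))
U(c) = 48 - 8*c (U(c) = 6² + (4 - 2*(-4) + 2*(-4)*c) = 36 + (4 + 8 - 8*c) = 36 + (12 - 8*c) = 48 - 8*c)
√(21114 + U(51)) = √(21114 + (48 - 8*51)) = √(21114 + (48 - 408)) = √(21114 - 360) = √20754 = 3*√2306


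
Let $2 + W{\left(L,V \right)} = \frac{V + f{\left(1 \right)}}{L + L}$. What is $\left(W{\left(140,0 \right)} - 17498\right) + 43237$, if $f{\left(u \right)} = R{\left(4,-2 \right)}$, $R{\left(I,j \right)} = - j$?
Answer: $\frac{3603181}{140} \approx 25737.0$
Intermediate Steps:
$f{\left(u \right)} = 2$ ($f{\left(u \right)} = \left(-1\right) \left(-2\right) = 2$)
$W{\left(L,V \right)} = -2 + \frac{2 + V}{2 L}$ ($W{\left(L,V \right)} = -2 + \frac{V + 2}{L + L} = -2 + \frac{2 + V}{2 L}$)
$\left(W{\left(140,0 \right)} - 17498\right) + 43237 = \left(\frac{2 + 0 - 560}{2 \cdot 140} - 17498\right) + 43237 = \left(\frac{1}{2} \cdot \frac{1}{140} \left(2 + 0 - 560\right) - 17498\right) + 43237 = \left(\frac{1}{2} \cdot \frac{1}{140} \left(-558\right) - 17498\right) + 43237 = \left(- \frac{279}{140} - 17498\right) + 43237 = - \frac{2449999}{140} + 43237 = \frac{3603181}{140}$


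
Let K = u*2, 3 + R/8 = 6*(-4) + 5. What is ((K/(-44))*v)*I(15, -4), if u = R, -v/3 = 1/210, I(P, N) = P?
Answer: -12/7 ≈ -1.7143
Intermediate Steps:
R = -176 (R = -24 + 8*(6*(-4) + 5) = -24 + 8*(-24 + 5) = -24 + 8*(-19) = -24 - 152 = -176)
v = -1/70 (v = -3/210 = -3*1/210 = -1/70 ≈ -0.014286)
u = -176
K = -352 (K = -176*2 = -352)
((K/(-44))*v)*I(15, -4) = (-352/(-44)*(-1/70))*15 = (-352*(-1/44)*(-1/70))*15 = (8*(-1/70))*15 = -4/35*15 = -12/7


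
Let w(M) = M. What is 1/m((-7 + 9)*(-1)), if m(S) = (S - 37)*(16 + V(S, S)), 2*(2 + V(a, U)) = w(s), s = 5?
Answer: -2/1287 ≈ -0.0015540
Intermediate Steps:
V(a, U) = 1/2 (V(a, U) = -2 + (1/2)*5 = -2 + 5/2 = 1/2)
m(S) = -1221/2 + 33*S/2 (m(S) = (S - 37)*(16 + 1/2) = (-37 + S)*(33/2) = -1221/2 + 33*S/2)
1/m((-7 + 9)*(-1)) = 1/(-1221/2 + 33*((-7 + 9)*(-1))/2) = 1/(-1221/2 + 33*(2*(-1))/2) = 1/(-1221/2 + (33/2)*(-2)) = 1/(-1221/2 - 33) = 1/(-1287/2) = -2/1287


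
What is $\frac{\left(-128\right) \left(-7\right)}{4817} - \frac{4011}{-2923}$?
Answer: $\frac{21939995}{14080091} \approx 1.5582$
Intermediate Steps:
$\frac{\left(-128\right) \left(-7\right)}{4817} - \frac{4011}{-2923} = 896 \cdot \frac{1}{4817} - - \frac{4011}{2923} = \frac{896}{4817} + \frac{4011}{2923} = \frac{21939995}{14080091}$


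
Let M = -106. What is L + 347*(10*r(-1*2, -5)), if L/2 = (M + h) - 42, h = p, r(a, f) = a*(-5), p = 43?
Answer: 34490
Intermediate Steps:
r(a, f) = -5*a
h = 43
L = -210 (L = 2*((-106 + 43) - 42) = 2*(-63 - 42) = 2*(-105) = -210)
L + 347*(10*r(-1*2, -5)) = -210 + 347*(10*(-(-5)*2)) = -210 + 347*(10*(-5*(-2))) = -210 + 347*(10*10) = -210 + 347*100 = -210 + 34700 = 34490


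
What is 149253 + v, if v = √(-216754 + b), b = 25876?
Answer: 149253 + I*√190878 ≈ 1.4925e+5 + 436.9*I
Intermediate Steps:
v = I*√190878 (v = √(-216754 + 25876) = √(-190878) = I*√190878 ≈ 436.9*I)
149253 + v = 149253 + I*√190878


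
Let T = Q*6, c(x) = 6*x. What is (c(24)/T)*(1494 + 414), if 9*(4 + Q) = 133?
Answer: 412128/97 ≈ 4248.7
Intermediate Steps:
Q = 97/9 (Q = -4 + (⅑)*133 = -4 + 133/9 = 97/9 ≈ 10.778)
T = 194/3 (T = (97/9)*6 = 194/3 ≈ 64.667)
(c(24)/T)*(1494 + 414) = ((6*24)/(194/3))*(1494 + 414) = (144*(3/194))*1908 = (216/97)*1908 = 412128/97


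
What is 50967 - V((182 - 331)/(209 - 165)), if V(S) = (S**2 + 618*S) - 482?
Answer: 103634671/1936 ≈ 53530.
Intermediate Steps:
V(S) = -482 + S**2 + 618*S
50967 - V((182 - 331)/(209 - 165)) = 50967 - (-482 + ((182 - 331)/(209 - 165))**2 + 618*((182 - 331)/(209 - 165))) = 50967 - (-482 + (-149/44)**2 + 618*(-149/44)) = 50967 - (-482 + 22201/1936 - 46041/22) = 50967 - 1*(-4962559/1936) = 50967 + 4962559/1936 = 103634671/1936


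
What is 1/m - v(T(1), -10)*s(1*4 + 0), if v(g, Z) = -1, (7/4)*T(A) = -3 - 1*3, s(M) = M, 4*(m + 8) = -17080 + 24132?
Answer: 7021/1755 ≈ 4.0006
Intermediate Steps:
m = 1755 (m = -8 + (-17080 + 24132)/4 = -8 + (¼)*7052 = -8 + 1763 = 1755)
T(A) = -24/7 (T(A) = 4*(-3 - 1*3)/7 = 4*(-3 - 3)/7 = (4/7)*(-6) = -24/7)
1/m - v(T(1), -10)*s(1*4 + 0) = 1/1755 - (-1)*(1*4 + 0) = 1/1755 - (-1)*(4 + 0) = 1/1755 - (-1)*4 = 1/1755 - 1*(-4) = 1/1755 + 4 = 7021/1755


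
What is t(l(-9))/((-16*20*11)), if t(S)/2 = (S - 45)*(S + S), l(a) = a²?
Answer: -729/220 ≈ -3.3136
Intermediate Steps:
t(S) = 4*S*(-45 + S) (t(S) = 2*((S - 45)*(S + S)) = 2*((-45 + S)*(2*S)) = 2*(2*S*(-45 + S)) = 4*S*(-45 + S))
t(l(-9))/((-16*20*11)) = (4*(-9)²*(-45 + (-9)²))/((-16*20*11)) = (4*81*(-45 + 81))/((-320*11)) = (4*81*36)/(-3520) = 11664*(-1/3520) = -729/220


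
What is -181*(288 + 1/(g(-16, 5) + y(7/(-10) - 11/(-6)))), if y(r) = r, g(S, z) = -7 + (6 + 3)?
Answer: -2452731/47 ≈ -52186.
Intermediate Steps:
g(S, z) = 2 (g(S, z) = -7 + 9 = 2)
-181*(288 + 1/(g(-16, 5) + y(7/(-10) - 11/(-6)))) = -181*(288 + 1/(2 + (7/(-10) - 11/(-6)))) = -181*(288 + 1/(2 + (7*(-⅒) - 11*(-⅙)))) = -181*(288 + 1/(2 + (-7/10 + 11/6))) = -181*(288 + 1/(2 + 17/15)) = -181*(288 + 1/(47/15)) = -181*(288 + 15/47) = -181*13551/47 = -2452731/47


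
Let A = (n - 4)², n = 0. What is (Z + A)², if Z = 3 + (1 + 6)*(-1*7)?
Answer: 900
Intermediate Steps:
Z = -46 (Z = 3 + 7*(-7) = 3 - 49 = -46)
A = 16 (A = (0 - 4)² = (-4)² = 16)
(Z + A)² = (-46 + 16)² = (-30)² = 900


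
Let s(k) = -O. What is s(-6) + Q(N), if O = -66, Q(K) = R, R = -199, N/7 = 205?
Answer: -133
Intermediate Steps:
N = 1435 (N = 7*205 = 1435)
Q(K) = -199
s(k) = 66 (s(k) = -1*(-66) = 66)
s(-6) + Q(N) = 66 - 199 = -133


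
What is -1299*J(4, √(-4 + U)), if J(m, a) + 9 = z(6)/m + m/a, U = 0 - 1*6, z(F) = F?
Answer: 19485/2 + 2598*I*√10/5 ≈ 9742.5 + 1643.1*I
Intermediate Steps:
U = -6 (U = 0 - 6 = -6)
J(m, a) = -9 + 6/m + m/a (J(m, a) = -9 + (6/m + m/a) = -9 + 6/m + m/a)
-1299*J(4, √(-4 + U)) = -1299*(-9 + 6/4 + 4/(√(-4 - 6))) = -1299*(-9 + 6*(¼) + 4/(√(-10))) = -1299*(-9 + 3/2 + 4/((I*√10))) = -1299*(-9 + 3/2 + 4*(-I*√10/10)) = -1299*(-9 + 3/2 - 2*I*√10/5) = -1299*(-15/2 - 2*I*√10/5) = 19485/2 + 2598*I*√10/5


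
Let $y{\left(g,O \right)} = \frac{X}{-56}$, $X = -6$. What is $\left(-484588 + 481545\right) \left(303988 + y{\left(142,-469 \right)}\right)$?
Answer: $- \frac{25901002681}{28} \approx -9.2504 \cdot 10^{8}$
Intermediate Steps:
$y{\left(g,O \right)} = \frac{3}{28}$ ($y{\left(g,O \right)} = \frac{1}{-56} \left(-6\right) = \left(- \frac{1}{56}\right) \left(-6\right) = \frac{3}{28}$)
$\left(-484588 + 481545\right) \left(303988 + y{\left(142,-469 \right)}\right) = \left(-484588 + 481545\right) \left(303988 + \frac{3}{28}\right) = \left(-3043\right) \frac{8511667}{28} = - \frac{25901002681}{28}$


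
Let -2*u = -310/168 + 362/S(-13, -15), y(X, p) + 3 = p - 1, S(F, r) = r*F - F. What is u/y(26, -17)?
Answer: -229/91728 ≈ -0.0024965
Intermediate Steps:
S(F, r) = -F + F*r (S(F, r) = F*r - F = -F + F*r)
y(X, p) = -4 + p (y(X, p) = -3 + (p - 1) = -3 + (-1 + p) = -4 + p)
u = 229/4368 (u = -(-310/168 + 362/((-13*(-1 - 15))))/2 = -(-310*1/168 + 362/((-13*(-16))))/2 = -(-155/84 + 362/208)/2 = -(-155/84 + 362*(1/208))/2 = -(-155/84 + 181/104)/2 = -1/2*(-229/2184) = 229/4368 ≈ 0.052427)
u/y(26, -17) = 229/(4368*(-4 - 17)) = (229/4368)/(-21) = (229/4368)*(-1/21) = -229/91728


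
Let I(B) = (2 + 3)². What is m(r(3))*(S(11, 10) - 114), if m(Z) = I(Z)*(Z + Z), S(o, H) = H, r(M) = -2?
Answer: 10400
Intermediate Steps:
I(B) = 25 (I(B) = 5² = 25)
m(Z) = 50*Z (m(Z) = 25*(Z + Z) = 25*(2*Z) = 50*Z)
m(r(3))*(S(11, 10) - 114) = (50*(-2))*(10 - 114) = -100*(-104) = 10400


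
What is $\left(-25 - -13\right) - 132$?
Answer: $-144$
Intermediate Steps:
$\left(-25 - -13\right) - 132 = \left(-25 + 13\right) - 132 = -12 - 132 = -144$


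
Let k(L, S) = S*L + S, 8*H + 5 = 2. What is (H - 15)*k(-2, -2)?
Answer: -123/4 ≈ -30.750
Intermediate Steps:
H = -3/8 (H = -5/8 + (⅛)*2 = -5/8 + ¼ = -3/8 ≈ -0.37500)
k(L, S) = S + L*S (k(L, S) = L*S + S = S + L*S)
(H - 15)*k(-2, -2) = (-3/8 - 15)*(-2*(1 - 2)) = -(-123)*(-1)/4 = -123/8*2 = -123/4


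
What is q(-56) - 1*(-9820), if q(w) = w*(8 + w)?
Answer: 12508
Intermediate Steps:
q(-56) - 1*(-9820) = -56*(8 - 56) - 1*(-9820) = -56*(-48) + 9820 = 2688 + 9820 = 12508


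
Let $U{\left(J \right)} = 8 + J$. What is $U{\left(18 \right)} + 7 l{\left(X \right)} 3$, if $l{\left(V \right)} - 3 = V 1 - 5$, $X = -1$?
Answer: $-37$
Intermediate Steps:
$l{\left(V \right)} = -2 + V$ ($l{\left(V \right)} = 3 + \left(V 1 - 5\right) = 3 + \left(V - 5\right) = 3 + \left(-5 + V\right) = -2 + V$)
$U{\left(18 \right)} + 7 l{\left(X \right)} 3 = \left(8 + 18\right) + 7 \left(-2 - 1\right) 3 = 26 + 7 \left(-3\right) 3 = 26 - 63 = -37$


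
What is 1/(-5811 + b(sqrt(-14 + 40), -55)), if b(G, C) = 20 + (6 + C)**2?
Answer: -1/3390 ≈ -0.00029499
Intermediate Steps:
1/(-5811 + b(sqrt(-14 + 40), -55)) = 1/(-5811 + (20 + (6 - 55)**2)) = 1/(-5811 + (20 + (-49)**2)) = 1/(-5811 + (20 + 2401)) = 1/(-5811 + 2421) = 1/(-3390) = -1/3390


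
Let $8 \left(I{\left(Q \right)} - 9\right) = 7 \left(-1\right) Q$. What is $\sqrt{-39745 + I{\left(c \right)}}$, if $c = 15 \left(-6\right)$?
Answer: $\frac{i \sqrt{158629}}{2} \approx 199.14 i$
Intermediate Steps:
$c = -90$
$I{\left(Q \right)} = 9 - \frac{7 Q}{8}$ ($I{\left(Q \right)} = 9 + \frac{7 \left(-1\right) Q}{8} = 9 + \frac{\left(-7\right) Q}{8} = 9 - \frac{7 Q}{8}$)
$\sqrt{-39745 + I{\left(c \right)}} = \sqrt{-39745 + \left(9 - - \frac{315}{4}\right)} = \sqrt{-39745 + \left(9 + \frac{315}{4}\right)} = \sqrt{-39745 + \frac{351}{4}} = \sqrt{- \frac{158629}{4}} = \frac{i \sqrt{158629}}{2}$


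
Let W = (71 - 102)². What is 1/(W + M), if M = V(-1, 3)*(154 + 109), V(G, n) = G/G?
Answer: 1/1224 ≈ 0.00081699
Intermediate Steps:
V(G, n) = 1
W = 961 (W = (-31)² = 961)
M = 263 (M = 1*(154 + 109) = 1*263 = 263)
1/(W + M) = 1/(961 + 263) = 1/1224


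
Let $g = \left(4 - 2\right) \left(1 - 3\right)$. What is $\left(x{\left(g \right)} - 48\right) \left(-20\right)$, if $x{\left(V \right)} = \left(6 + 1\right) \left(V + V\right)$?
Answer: $2080$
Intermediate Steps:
$g = -4$ ($g = 2 \left(-2\right) = -4$)
$x{\left(V \right)} = 14 V$ ($x{\left(V \right)} = 7 \cdot 2 V = 14 V$)
$\left(x{\left(g \right)} - 48\right) \left(-20\right) = \left(14 \left(-4\right) - 48\right) \left(-20\right) = \left(-56 - 48\right) \left(-20\right) = \left(-104\right) \left(-20\right) = 2080$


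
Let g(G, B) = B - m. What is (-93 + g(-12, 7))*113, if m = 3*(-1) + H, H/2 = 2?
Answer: -9831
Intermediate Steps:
H = 4 (H = 2*2 = 4)
m = 1 (m = 3*(-1) + 4 = -3 + 4 = 1)
g(G, B) = -1 + B (g(G, B) = B - 1*1 = B - 1 = -1 + B)
(-93 + g(-12, 7))*113 = (-93 + (-1 + 7))*113 = (-93 + 6)*113 = -87*113 = -9831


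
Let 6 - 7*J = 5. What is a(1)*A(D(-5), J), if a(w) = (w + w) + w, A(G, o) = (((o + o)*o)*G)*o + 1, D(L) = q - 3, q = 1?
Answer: 1017/343 ≈ 2.9650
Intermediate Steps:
J = ⅐ (J = 6/7 - ⅐*5 = 6/7 - 5/7 = ⅐ ≈ 0.14286)
D(L) = -2 (D(L) = 1 - 3 = -2)
A(G, o) = 1 + 2*G*o³ (A(G, o) = (((2*o)*o)*G)*o + 1 = ((2*o²)*G)*o + 1 = (2*G*o²)*o + 1 = 2*G*o³ + 1 = 1 + 2*G*o³)
a(w) = 3*w (a(w) = 2*w + w = 3*w)
a(1)*A(D(-5), J) = (3*1)*(1 + 2*(-2)*(⅐)³) = 3*(1 + 2*(-2)*(1/343)) = 3*(1 - 4/343) = 3*(339/343) = 1017/343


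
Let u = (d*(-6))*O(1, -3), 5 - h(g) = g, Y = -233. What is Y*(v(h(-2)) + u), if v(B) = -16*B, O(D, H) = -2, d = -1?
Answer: 28892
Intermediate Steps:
h(g) = 5 - g
u = -12 (u = -1*(-6)*(-2) = 6*(-2) = -12)
Y*(v(h(-2)) + u) = -233*(-16*(5 - 1*(-2)) - 12) = -233*(-16*(5 + 2) - 12) = -233*(-16*7 - 12) = -233*(-112 - 12) = -233*(-124) = 28892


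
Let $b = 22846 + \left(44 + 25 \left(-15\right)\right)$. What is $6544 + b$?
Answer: $29059$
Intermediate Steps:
$b = 22515$ ($b = 22846 + \left(44 - 375\right) = 22846 - 331 = 22515$)
$6544 + b = 6544 + 22515 = 29059$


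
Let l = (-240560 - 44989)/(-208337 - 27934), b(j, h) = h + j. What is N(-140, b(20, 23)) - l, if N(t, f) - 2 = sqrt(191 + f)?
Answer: 62331/78757 + 3*sqrt(26) ≈ 16.089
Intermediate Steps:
N(t, f) = 2 + sqrt(191 + f)
l = 95183/78757 (l = -285549/(-236271) = -285549*(-1/236271) = 95183/78757 ≈ 1.2086)
N(-140, b(20, 23)) - l = (2 + sqrt(191 + (23 + 20))) - 1*95183/78757 = (2 + sqrt(191 + 43)) - 95183/78757 = (2 + sqrt(234)) - 95183/78757 = (2 + 3*sqrt(26)) - 95183/78757 = 62331/78757 + 3*sqrt(26)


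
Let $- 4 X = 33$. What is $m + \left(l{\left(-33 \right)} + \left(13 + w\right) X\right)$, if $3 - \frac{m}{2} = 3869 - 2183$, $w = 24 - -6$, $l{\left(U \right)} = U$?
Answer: $- \frac{15015}{4} \approx -3753.8$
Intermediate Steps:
$X = - \frac{33}{4}$ ($X = \left(- \frac{1}{4}\right) 33 = - \frac{33}{4} \approx -8.25$)
$w = 30$ ($w = 24 + 6 = 30$)
$m = -3366$ ($m = 6 - 2 \left(3869 - 2183\right) = 6 - 3372 = -3366$)
$m + \left(l{\left(-33 \right)} + \left(13 + w\right) X\right) = -3366 + \left(-33 + \left(13 + 30\right) \left(- \frac{33}{4}\right)\right) = -3366 + \left(-33 + 43 \left(- \frac{33}{4}\right)\right) = -3366 - \frac{1551}{4} = - \frac{15015}{4}$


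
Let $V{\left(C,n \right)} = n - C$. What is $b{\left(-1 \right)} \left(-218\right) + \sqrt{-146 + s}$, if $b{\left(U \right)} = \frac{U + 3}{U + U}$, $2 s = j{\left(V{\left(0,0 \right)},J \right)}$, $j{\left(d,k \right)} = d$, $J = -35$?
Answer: $218 + i \sqrt{146} \approx 218.0 + 12.083 i$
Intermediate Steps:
$s = 0$ ($s = \frac{0 - 0}{2} = \frac{0 + 0}{2} = \frac{1}{2} \cdot 0 = 0$)
$b{\left(U \right)} = \frac{3 + U}{2 U}$
$b{\left(-1 \right)} \left(-218\right) + \sqrt{-146 + s} = \frac{3 - 1}{2 \left(-1\right)} \left(-218\right) + \sqrt{-146 + 0} = \frac{1}{2} \left(-1\right) 2 \left(-218\right) + \sqrt{-146} = \left(-1\right) \left(-218\right) + i \sqrt{146} = 218 + i \sqrt{146}$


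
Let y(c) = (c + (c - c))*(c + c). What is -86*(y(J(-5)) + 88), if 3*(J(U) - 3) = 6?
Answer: -11868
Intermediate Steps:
J(U) = 5 (J(U) = 3 + (⅓)*6 = 3 + 2 = 5)
y(c) = 2*c² (y(c) = (c + 0)*(2*c) = c*(2*c) = 2*c²)
-86*(y(J(-5)) + 88) = -86*(2*5² + 88) = -86*(2*25 + 88) = -86*(50 + 88) = -86*138 = -11868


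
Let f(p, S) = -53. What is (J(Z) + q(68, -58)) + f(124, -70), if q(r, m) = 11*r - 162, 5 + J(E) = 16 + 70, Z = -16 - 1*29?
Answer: 614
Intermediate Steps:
Z = -45 (Z = -16 - 29 = -45)
J(E) = 81 (J(E) = -5 + (16 + 70) = -5 + 86 = 81)
q(r, m) = -162 + 11*r
(J(Z) + q(68, -58)) + f(124, -70) = (81 + (-162 + 11*68)) - 53 = (81 + (-162 + 748)) - 53 = (81 + 586) - 53 = 667 - 53 = 614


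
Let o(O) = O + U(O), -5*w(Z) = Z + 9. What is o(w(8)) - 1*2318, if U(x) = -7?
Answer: -11642/5 ≈ -2328.4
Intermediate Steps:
w(Z) = -9/5 - Z/5 (w(Z) = -(Z + 9)/5 = -(9 + Z)/5 = -9/5 - Z/5)
o(O) = -7 + O (o(O) = O - 7 = -7 + O)
o(w(8)) - 1*2318 = (-7 + (-9/5 - 1/5*8)) - 1*2318 = (-7 + (-9/5 - 8/5)) - 2318 = (-7 - 17/5) - 2318 = -52/5 - 2318 = -11642/5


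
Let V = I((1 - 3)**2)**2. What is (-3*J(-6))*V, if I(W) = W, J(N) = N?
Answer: 288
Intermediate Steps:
V = 16 (V = ((1 - 3)**2)**2 = ((-2)**2)**2 = 4**2 = 16)
(-3*J(-6))*V = -3*(-6)*16 = 18*16 = 288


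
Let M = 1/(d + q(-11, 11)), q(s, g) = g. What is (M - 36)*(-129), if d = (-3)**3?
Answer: 74433/16 ≈ 4652.1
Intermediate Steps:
d = -27
M = -1/16 (M = 1/(-27 + 11) = 1/(-16) = -1/16 ≈ -0.062500)
(M - 36)*(-129) = (-1/16 - 36)*(-129) = -577/16*(-129) = 74433/16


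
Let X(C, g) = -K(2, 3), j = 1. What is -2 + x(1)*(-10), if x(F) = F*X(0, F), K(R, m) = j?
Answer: 8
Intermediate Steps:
K(R, m) = 1
X(C, g) = -1 (X(C, g) = -1*1 = -1)
x(F) = -F (x(F) = F*(-1) = -F)
-2 + x(1)*(-10) = -2 - 1*1*(-10) = -2 - 1*(-10) = -2 + 10 = 8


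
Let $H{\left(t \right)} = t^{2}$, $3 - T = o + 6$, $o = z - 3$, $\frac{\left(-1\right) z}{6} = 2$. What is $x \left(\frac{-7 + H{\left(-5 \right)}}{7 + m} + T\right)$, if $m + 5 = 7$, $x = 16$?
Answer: $224$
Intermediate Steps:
$z = -12$ ($z = \left(-6\right) 2 = -12$)
$o = -15$ ($o = -12 - 3 = -15$)
$m = 2$ ($m = -5 + 7 = 2$)
$T = 12$ ($T = 3 - \left(-15 + 6\right) = 3 - -9 = 3 + 9 = 12$)
$x \left(\frac{-7 + H{\left(-5 \right)}}{7 + m} + T\right) = 16 \left(\frac{-7 + \left(-5\right)^{2}}{7 + 2} + 12\right) = 16 \left(\frac{-7 + 25}{9} + 12\right) = 16 \left(18 \cdot \frac{1}{9} + 12\right) = 16 \left(2 + 12\right) = 16 \cdot 14 = 224$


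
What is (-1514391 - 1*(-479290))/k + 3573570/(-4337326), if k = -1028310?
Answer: 58202336659/318579692790 ≈ 0.18269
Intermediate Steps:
(-1514391 - 1*(-479290))/k + 3573570/(-4337326) = (-1514391 - 1*(-479290))/(-1028310) + 3573570/(-4337326) = (-1514391 + 479290)*(-1/1028310) + 3573570*(-1/4337326) = -1035101*(-1/1028310) - 255255/309809 = 1035101/1028310 - 255255/309809 = 58202336659/318579692790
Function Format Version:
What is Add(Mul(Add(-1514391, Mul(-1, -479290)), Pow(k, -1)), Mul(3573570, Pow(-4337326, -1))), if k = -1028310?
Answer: Rational(58202336659, 318579692790) ≈ 0.18269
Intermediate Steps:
Add(Mul(Add(-1514391, Mul(-1, -479290)), Pow(k, -1)), Mul(3573570, Pow(-4337326, -1))) = Add(Mul(Add(-1514391, Mul(-1, -479290)), Pow(-1028310, -1)), Mul(3573570, Pow(-4337326, -1))) = Add(Mul(Add(-1514391, 479290), Rational(-1, 1028310)), Mul(3573570, Rational(-1, 4337326))) = Add(Mul(-1035101, Rational(-1, 1028310)), Rational(-255255, 309809)) = Add(Rational(1035101, 1028310), Rational(-255255, 309809)) = Rational(58202336659, 318579692790)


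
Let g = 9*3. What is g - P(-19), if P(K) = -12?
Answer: 39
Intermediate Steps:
g = 27
g - P(-19) = 27 - 1*(-12) = 27 + 12 = 39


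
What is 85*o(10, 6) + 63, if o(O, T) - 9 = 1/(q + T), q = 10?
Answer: 13333/16 ≈ 833.31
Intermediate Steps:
o(O, T) = 9 + 1/(10 + T)
85*o(10, 6) + 63 = 85*((91 + 9*6)/(10 + 6)) + 63 = 85*((91 + 54)/16) + 63 = 85*((1/16)*145) + 63 = 85*(145/16) + 63 = 12325/16 + 63 = 13333/16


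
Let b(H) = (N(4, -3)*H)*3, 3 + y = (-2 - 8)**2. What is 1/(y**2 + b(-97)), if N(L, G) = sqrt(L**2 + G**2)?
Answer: 1/7954 ≈ 0.00012572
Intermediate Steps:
y = 97 (y = -3 + (-2 - 8)**2 = -3 + (-10)**2 = -3 + 100 = 97)
N(L, G) = sqrt(G**2 + L**2)
b(H) = 15*H (b(H) = (sqrt((-3)**2 + 4**2)*H)*3 = (sqrt(9 + 16)*H)*3 = (sqrt(25)*H)*3 = (5*H)*3 = 15*H)
1/(y**2 + b(-97)) = 1/(97**2 + 15*(-97)) = 1/(9409 - 1455) = 1/7954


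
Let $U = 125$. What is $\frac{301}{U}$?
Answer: $\frac{301}{125} \approx 2.408$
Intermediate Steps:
$\frac{301}{U} = \frac{301}{125}$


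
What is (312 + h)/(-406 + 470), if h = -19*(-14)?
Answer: 289/32 ≈ 9.0313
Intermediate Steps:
h = 266
(312 + h)/(-406 + 470) = (312 + 266)/(-406 + 470) = 578/64 = 578*(1/64) = 289/32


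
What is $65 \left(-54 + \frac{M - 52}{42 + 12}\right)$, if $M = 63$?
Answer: $- \frac{188825}{54} \approx -3496.8$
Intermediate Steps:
$65 \left(-54 + \frac{M - 52}{42 + 12}\right) = 65 \left(-54 + \frac{63 - 52}{42 + 12}\right) = 65 \left(-54 + \frac{11}{54}\right) = 65 \left(- \frac{2905}{54}\right) = - \frac{188825}{54}$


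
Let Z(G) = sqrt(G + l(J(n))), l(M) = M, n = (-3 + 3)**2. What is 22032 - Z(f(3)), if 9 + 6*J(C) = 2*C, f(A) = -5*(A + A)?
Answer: 22032 - 3*I*sqrt(14)/2 ≈ 22032.0 - 5.6125*I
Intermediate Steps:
n = 0 (n = 0**2 = 0)
f(A) = -10*A
J(C) = -3/2 + C/3 (J(C) = -3/2 + (2*C)/6 = -3/2 + C/3)
Z(G) = sqrt(-3/2 + G) (Z(G) = sqrt(G + (-3/2 + (1/3)*0)) = sqrt(G + (-3/2 + 0)) = sqrt(G - 3/2) = sqrt(-3/2 + G))
22032 - Z(f(3)) = 22032 - sqrt(-6 + 4*(-10*3))/2 = 22032 - sqrt(-6 + 4*(-30))/2 = 22032 - sqrt(-6 - 120)/2 = 22032 - sqrt(-126)/2 = 22032 - 3*I*sqrt(14)/2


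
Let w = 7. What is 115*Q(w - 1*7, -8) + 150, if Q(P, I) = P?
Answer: 150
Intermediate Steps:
115*Q(w - 1*7, -8) + 150 = 115*(7 - 1*7) + 150 = 115*(7 - 7) + 150 = 115*0 + 150 = 0 + 150 = 150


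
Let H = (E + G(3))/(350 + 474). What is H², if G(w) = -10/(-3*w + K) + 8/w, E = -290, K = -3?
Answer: 328329/2715904 ≈ 0.12089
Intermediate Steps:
G(w) = -10/(-3 - 3*w) + 8/w (G(w) = -10/(-3*w - 3) + 8/w = -10/(-3 - 3*w) + 8/w)
H = -573/1648 (H = (-290 + (⅔)*(12 + 17*3)/(3*(1 + 3)))/(350 + 474) = (-290 + (⅔)*(⅓)*(12 + 51)/4)/824 = (-290 + (⅔)*(⅓)*(¼)*63)*(1/824) = (-290 + 7/2)*(1/824) = -573/2*1/824 = -573/1648 ≈ -0.34769)
H² = (-573/1648)² = 328329/2715904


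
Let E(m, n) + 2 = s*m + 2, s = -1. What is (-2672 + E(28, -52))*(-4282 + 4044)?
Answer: 642600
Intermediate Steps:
E(m, n) = -m (E(m, n) = -2 + (-m + 2) = -2 + (2 - m) = -m)
(-2672 + E(28, -52))*(-4282 + 4044) = (-2672 - 1*28)*(-4282 + 4044) = (-2672 - 28)*(-238) = -2700*(-238) = 642600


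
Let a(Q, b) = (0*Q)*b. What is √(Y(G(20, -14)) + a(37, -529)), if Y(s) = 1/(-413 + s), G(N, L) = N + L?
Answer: I*√407/407 ≈ 0.049568*I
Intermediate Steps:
G(N, L) = L + N
a(Q, b) = 0 (a(Q, b) = 0*b = 0)
√(Y(G(20, -14)) + a(37, -529)) = √(1/(-413 + (-14 + 20)) + 0) = √(1/(-413 + 6) + 0) = √(1/(-407) + 0) = √(-1/407 + 0) = √(-1/407) = I*√407/407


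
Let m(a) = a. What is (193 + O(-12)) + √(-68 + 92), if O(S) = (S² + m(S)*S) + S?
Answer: 469 + 2*√6 ≈ 473.90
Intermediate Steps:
O(S) = S + 2*S² (O(S) = (S² + S*S) + S = (S² + S²) + S = 2*S² + S = S + 2*S²)
(193 + O(-12)) + √(-68 + 92) = (193 - 12*(1 + 2*(-12))) + √(-68 + 92) = (193 - 12*(1 - 24)) + √24 = (193 - 12*(-23)) + 2*√6 = (193 + 276) + 2*√6 = 469 + 2*√6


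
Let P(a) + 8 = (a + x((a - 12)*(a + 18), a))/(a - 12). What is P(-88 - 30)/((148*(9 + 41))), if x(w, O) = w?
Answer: -6961/481000 ≈ -0.014472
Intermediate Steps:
P(a) = -8 + (a + (-12 + a)*(18 + a))/(-12 + a) (P(a) = -8 + (a + (a - 12)*(a + 18))/(a - 12) = -8 + (a + (-12 + a)*(18 + a))/(-12 + a))
P(-88 - 30)/((148*(9 + 41))) = ((-120 + (-88 - 30)² - (-88 - 30))/(-12 + (-88 - 30)))/((148*(9 + 41))) = ((-120 + (-118)² - 1*(-118))/(-12 - 118))/((148*50)) = ((-120 + 13924 + 118)/(-130))/7400 = -1/130*13922*(1/7400) = -6961/65*1/7400 = -6961/481000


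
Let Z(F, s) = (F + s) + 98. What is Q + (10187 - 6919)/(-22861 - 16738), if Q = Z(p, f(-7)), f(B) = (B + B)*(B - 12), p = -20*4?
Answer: 11242848/39599 ≈ 283.92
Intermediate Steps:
p = -80
f(B) = 2*B*(-12 + B) (f(B) = (2*B)*(-12 + B) = 2*B*(-12 + B))
Z(F, s) = 98 + F + s
Q = 284 (Q = 98 - 80 + 2*(-7)*(-12 - 7) = 98 - 80 + 2*(-7)*(-19) = 98 - 80 + 266 = 284)
Q + (10187 - 6919)/(-22861 - 16738) = 284 + (10187 - 6919)/(-22861 - 16738) = 284 + 3268/(-39599) = 284 + 3268*(-1/39599) = 284 - 3268/39599 = 11242848/39599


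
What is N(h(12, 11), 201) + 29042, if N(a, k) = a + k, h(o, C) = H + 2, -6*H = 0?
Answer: 29245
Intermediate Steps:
H = 0 (H = -1/6*0 = 0)
h(o, C) = 2 (h(o, C) = 0 + 2 = 2)
N(h(12, 11), 201) + 29042 = (2 + 201) + 29042 = 203 + 29042 = 29245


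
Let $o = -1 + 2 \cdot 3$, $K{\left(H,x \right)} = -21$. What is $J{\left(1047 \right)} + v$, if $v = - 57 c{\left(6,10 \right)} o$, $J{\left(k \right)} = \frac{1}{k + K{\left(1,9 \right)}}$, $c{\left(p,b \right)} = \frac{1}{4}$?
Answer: $- \frac{146203}{2052} \approx -71.249$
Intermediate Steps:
$o = 5$ ($o = -1 + 6 = 5$)
$c{\left(p,b \right)} = \frac{1}{4}$
$J{\left(k \right)} = \frac{1}{-21 + k}$ ($J{\left(k \right)} = \frac{1}{k - 21} = \frac{1}{-21 + k}$)
$v = - \frac{285}{4}$ ($v = \left(-57\right) \frac{1}{4} \cdot 5 = \left(- \frac{57}{4}\right) 5 = - \frac{285}{4} \approx -71.25$)
$J{\left(1047 \right)} + v = \frac{1}{-21 + 1047} - \frac{285}{4} = \frac{1}{1026} - \frac{285}{4} = - \frac{146203}{2052}$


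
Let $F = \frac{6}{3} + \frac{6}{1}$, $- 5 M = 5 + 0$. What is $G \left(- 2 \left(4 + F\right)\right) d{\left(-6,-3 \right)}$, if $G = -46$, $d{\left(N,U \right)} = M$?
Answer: $-1104$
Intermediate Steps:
$M = -1$ ($M = - \frac{5 + 0}{5} = \left(- \frac{1}{5}\right) 5 = -1$)
$F = 8$ ($F = 6 \cdot \frac{1}{3} + 6 \cdot 1 = 2 + 6 = 8$)
$d{\left(N,U \right)} = -1$
$G \left(- 2 \left(4 + F\right)\right) d{\left(-6,-3 \right)} = - 46 \left(- 2 \left(4 + 8\right)\right) \left(-1\right) = - 46 \left(\left(-2\right) 12\right) \left(-1\right) = \left(-46\right) \left(-24\right) \left(-1\right) = 1104 \left(-1\right) = -1104$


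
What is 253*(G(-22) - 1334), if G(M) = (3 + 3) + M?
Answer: -341550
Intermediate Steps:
G(M) = 6 + M
253*(G(-22) - 1334) = 253*((6 - 22) - 1334) = 253*(-16 - 1334) = 253*(-1350) = -341550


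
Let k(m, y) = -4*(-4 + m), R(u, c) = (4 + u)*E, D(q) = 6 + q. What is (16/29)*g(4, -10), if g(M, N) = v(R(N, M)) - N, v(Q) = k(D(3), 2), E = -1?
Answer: -160/29 ≈ -5.5172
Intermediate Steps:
R(u, c) = -4 - u (R(u, c) = (4 + u)*(-1) = -4 - u)
k(m, y) = 16 - 4*m
v(Q) = -20 (v(Q) = 16 - 4*(6 + 3) = 16 - 4*9 = 16 - 36 = -20)
g(M, N) = -20 - N
(16/29)*g(4, -10) = (16/29)*(-20 - 1*(-10)) = (16*(1/29))*(-20 + 10) = (16/29)*(-10) = -160/29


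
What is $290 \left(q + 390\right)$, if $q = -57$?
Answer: $96570$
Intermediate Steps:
$290 \left(q + 390\right) = 290 \left(-57 + 390\right) = 290 \cdot 333 = 96570$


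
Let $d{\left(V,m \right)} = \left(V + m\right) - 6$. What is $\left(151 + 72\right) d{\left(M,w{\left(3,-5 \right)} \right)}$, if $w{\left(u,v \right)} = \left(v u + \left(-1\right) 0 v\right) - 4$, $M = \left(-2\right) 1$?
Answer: $-6021$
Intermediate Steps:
$M = -2$
$w{\left(u,v \right)} = -4 + u v$ ($w{\left(u,v \right)} = \left(u v + 0 v\right) - 4 = \left(u v + 0\right) - 4 = u v - 4 = -4 + u v$)
$d{\left(V,m \right)} = -6 + V + m$
$\left(151 + 72\right) d{\left(M,w{\left(3,-5 \right)} \right)} = \left(151 + 72\right) \left(-6 - 2 + \left(-4 + 3 \left(-5\right)\right)\right) = 223 \left(-6 - 2 - 19\right) = 223 \left(-27\right) = -6021$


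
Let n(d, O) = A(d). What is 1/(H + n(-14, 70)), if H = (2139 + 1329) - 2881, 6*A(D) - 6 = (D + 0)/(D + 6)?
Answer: 24/14119 ≈ 0.0016998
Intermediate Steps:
A(D) = 1 + D/(6*(6 + D)) (A(D) = 1 + ((D + 0)/(D + 6))/6 = 1 + (D/(6 + D))/6 = 1 + D/(6*(6 + D)))
n(d, O) = (36 + 7*d)/(6*(6 + d))
H = 587 (H = 3468 - 2881 = 587)
1/(H + n(-14, 70)) = 1/(587 + (36 + 7*(-14))/(6*(6 - 14))) = 1/(587 + (⅙)*(36 - 98)/(-8)) = 1/(587 + (⅙)*(-⅛)*(-62)) = 1/(587 + 31/24) = 1/(14119/24) = 24/14119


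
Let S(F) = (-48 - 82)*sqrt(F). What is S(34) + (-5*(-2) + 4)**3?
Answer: 2744 - 130*sqrt(34) ≈ 1986.0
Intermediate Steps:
S(F) = -130*sqrt(F)
S(34) + (-5*(-2) + 4)**3 = -130*sqrt(34) + (-5*(-2) + 4)**3 = -130*sqrt(34) + (10 + 4)**3 = -130*sqrt(34) + 14**3 = -130*sqrt(34) + 2744 = 2744 - 130*sqrt(34)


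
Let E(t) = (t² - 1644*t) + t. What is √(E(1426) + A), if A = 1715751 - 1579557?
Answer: 8*I*√2707 ≈ 416.23*I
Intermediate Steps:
A = 136194
E(t) = t² - 1643*t
√(E(1426) + A) = √(1426*(-1643 + 1426) + 136194) = √(1426*(-217) + 136194) = √(-309442 + 136194) = √(-173248) = 8*I*√2707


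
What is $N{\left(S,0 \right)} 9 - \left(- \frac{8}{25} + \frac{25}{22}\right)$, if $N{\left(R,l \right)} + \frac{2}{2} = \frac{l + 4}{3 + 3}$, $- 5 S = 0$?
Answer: $- \frac{2099}{550} \approx -3.8164$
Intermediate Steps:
$S = 0$ ($S = \left(- \frac{1}{5}\right) 0 = 0$)
$N{\left(R,l \right)} = - \frac{1}{3} + \frac{l}{6}$ ($N{\left(R,l \right)} = -1 + \frac{l + 4}{3 + 3} = -1 + \frac{4 + l}{6} = -1 + \left(4 + l\right) \frac{1}{6} = -1 + \left(\frac{2}{3} + \frac{l}{6}\right) = - \frac{1}{3} + \frac{l}{6}$)
$N{\left(S,0 \right)} 9 - \left(- \frac{8}{25} + \frac{25}{22}\right) = \left(- \frac{1}{3} + \frac{1}{6} \cdot 0\right) 9 - \left(- \frac{8}{25} + \frac{25}{22}\right) = \left(- \frac{1}{3} + 0\right) 9 - \frac{449}{550} = \left(- \frac{1}{3}\right) 9 + \left(\frac{8}{25} - \frac{25}{22}\right) = -3 - \frac{449}{550} = - \frac{2099}{550}$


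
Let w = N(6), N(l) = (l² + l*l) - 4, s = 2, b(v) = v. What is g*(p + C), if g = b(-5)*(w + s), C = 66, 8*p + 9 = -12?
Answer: -88725/4 ≈ -22181.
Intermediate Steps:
p = -21/8 (p = -9/8 + (⅛)*(-12) = -9/8 - 3/2 = -21/8 ≈ -2.6250)
N(l) = -4 + 2*l² (N(l) = (l² + l²) - 4 = 2*l² - 4 = -4 + 2*l²)
w = 68 (w = -4 + 2*6² = -4 + 2*36 = -4 + 72 = 68)
g = -350 (g = -5*(68 + 2) = -5*70 = -350)
g*(p + C) = -350*(-21/8 + 66) = -350*507/8 = -88725/4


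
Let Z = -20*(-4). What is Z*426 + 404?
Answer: 34484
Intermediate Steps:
Z = 80
Z*426 + 404 = 80*426 + 404 = 34080 + 404 = 34484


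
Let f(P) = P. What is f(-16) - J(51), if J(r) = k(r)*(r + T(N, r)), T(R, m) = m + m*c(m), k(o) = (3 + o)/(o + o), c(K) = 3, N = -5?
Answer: -151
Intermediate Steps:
k(o) = (3 + o)/(2*o) (k(o) = (3 + o)/((2*o)) = (3 + o)*(1/(2*o)) = (3 + o)/(2*o))
T(R, m) = 4*m (T(R, m) = m + m*3 = m + 3*m = 4*m)
J(r) = 15/2 + 5*r/2 (J(r) = ((3 + r)/(2*r))*(r + 4*r) = ((3 + r)/(2*r))*(5*r) = 15/2 + 5*r/2)
f(-16) - J(51) = -16 - (15/2 + (5/2)*51) = -16 - (15/2 + 255/2) = -16 - 1*135 = -16 - 135 = -151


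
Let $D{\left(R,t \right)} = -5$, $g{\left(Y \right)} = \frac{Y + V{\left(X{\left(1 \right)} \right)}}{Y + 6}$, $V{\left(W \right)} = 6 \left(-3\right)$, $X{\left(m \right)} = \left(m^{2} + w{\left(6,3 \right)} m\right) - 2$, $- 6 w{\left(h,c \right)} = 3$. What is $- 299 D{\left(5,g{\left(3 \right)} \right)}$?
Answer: $1495$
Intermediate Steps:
$w{\left(h,c \right)} = - \frac{1}{2}$ ($w{\left(h,c \right)} = \left(- \frac{1}{6}\right) 3 = - \frac{1}{2}$)
$X{\left(m \right)} = -2 + m^{2} - \frac{m}{2}$ ($X{\left(m \right)} = \left(m^{2} - \frac{m}{2}\right) - 2 = -2 + m^{2} - \frac{m}{2}$)
$V{\left(W \right)} = -18$
$g{\left(Y \right)} = \frac{-18 + Y}{6 + Y}$ ($g{\left(Y \right)} = \frac{Y - 18}{Y + 6} = \frac{-18 + Y}{6 + Y}$)
$- 299 D{\left(5,g{\left(3 \right)} \right)} = \left(-299\right) \left(-5\right) = 1495$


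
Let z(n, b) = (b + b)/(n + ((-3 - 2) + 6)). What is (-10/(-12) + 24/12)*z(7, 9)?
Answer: 51/8 ≈ 6.3750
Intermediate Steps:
z(n, b) = 2*b/(1 + n) (z(n, b) = (2*b)/(n + (-5 + 6)) = (2*b)/(n + 1) = (2*b)/(1 + n) = 2*b/(1 + n))
(-10/(-12) + 24/12)*z(7, 9) = (-10/(-12) + 24/12)*(2*9/(1 + 7)) = (-10*(-1/12) + 24*(1/12))*(2*9/8) = (5/6 + 2)*(2*9*(1/8)) = (17/6)*(9/4) = 51/8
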